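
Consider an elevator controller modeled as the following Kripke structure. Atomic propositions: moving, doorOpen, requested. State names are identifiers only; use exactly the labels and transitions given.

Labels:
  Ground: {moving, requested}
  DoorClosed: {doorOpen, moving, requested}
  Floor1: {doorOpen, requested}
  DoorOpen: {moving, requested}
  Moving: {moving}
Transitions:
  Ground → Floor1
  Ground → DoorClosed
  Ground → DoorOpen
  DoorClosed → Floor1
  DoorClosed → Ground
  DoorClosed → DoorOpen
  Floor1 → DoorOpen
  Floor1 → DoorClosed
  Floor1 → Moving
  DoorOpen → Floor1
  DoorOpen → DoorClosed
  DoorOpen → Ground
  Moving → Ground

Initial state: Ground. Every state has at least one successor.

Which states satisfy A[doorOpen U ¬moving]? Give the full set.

States satisfying doorOpen: {DoorClosed, Floor1}.
States satisfying ¬moving: {Floor1}.
States satisfying A[doorOpen U ¬moving]: {Floor1}.

{Floor1}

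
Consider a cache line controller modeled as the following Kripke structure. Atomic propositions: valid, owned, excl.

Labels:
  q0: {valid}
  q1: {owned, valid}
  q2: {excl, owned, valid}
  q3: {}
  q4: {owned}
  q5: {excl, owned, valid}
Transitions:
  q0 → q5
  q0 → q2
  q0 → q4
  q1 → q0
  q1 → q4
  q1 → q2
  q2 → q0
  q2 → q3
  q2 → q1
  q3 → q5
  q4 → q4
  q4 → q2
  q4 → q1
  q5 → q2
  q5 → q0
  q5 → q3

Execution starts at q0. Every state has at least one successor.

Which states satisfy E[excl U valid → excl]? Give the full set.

{q2, q3, q4, q5}

States satisfying excl: {q2, q5}.
States satisfying valid → excl: {q2, q3, q4, q5}.
States satisfying E[excl U valid → excl]: {q2, q3, q4, q5}.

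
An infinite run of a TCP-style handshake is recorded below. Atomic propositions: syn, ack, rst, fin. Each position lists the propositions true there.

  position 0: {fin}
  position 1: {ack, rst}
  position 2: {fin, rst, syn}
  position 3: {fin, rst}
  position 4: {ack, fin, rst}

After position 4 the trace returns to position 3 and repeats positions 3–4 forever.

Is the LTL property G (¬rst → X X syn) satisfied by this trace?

¬rst → X X syn holds at every position 0..4, and those are all positions ever visited, so G (¬rst → X X syn) holds.
Positions where ¬rst holds: 0.
Check X X syn at each: 0→ok.

Satisfied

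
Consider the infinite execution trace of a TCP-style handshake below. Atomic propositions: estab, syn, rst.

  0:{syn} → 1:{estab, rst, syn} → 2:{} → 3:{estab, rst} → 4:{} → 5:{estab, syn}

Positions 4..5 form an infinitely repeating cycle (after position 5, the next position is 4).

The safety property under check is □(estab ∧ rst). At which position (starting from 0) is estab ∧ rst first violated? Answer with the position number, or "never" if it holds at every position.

0

At position 0 the labels are {syn}, so estab ∧ rst is false there. This is the first violation.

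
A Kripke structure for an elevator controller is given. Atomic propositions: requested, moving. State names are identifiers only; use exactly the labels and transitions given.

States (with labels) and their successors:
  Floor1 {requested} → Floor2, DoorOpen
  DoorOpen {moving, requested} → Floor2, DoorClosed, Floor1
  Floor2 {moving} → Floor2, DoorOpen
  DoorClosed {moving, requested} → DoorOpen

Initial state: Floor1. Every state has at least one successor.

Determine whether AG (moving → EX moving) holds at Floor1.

States satisfying moving → EX moving: {Floor1, DoorOpen, Floor2, DoorClosed}.
States satisfying AG (moving → EX moving): {Floor1, DoorOpen, Floor2, DoorClosed}.
Every state reachable from Floor1 satisfies moving → EX moving.
Floor1 ∈ Sat(AG (moving → EX moving)).

Satisfied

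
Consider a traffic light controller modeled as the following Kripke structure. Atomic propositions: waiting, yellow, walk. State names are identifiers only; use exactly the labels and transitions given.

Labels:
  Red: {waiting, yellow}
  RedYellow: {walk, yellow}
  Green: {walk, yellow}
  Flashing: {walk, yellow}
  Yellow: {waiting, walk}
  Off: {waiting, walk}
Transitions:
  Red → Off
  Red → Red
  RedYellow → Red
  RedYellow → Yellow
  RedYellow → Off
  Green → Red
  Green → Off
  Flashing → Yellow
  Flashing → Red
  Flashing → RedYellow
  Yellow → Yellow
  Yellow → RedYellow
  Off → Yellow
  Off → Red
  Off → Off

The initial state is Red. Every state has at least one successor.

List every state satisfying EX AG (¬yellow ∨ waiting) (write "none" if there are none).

States satisfying AG (¬yellow ∨ waiting): ∅.
States satisfying EX AG (¬yellow ∨ waiting): ∅.

none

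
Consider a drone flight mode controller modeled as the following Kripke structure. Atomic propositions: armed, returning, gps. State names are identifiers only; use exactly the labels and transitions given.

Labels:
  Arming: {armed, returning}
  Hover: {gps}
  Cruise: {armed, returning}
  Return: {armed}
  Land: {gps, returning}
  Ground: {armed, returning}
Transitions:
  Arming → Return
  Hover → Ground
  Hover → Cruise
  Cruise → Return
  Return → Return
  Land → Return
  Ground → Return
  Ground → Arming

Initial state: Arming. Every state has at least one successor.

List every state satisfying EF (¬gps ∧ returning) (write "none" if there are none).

{Arming, Hover, Cruise, Ground}

States satisfying ¬gps ∧ returning: {Arming, Cruise, Ground}.
States satisfying EF (¬gps ∧ returning): {Arming, Hover, Cruise, Ground}.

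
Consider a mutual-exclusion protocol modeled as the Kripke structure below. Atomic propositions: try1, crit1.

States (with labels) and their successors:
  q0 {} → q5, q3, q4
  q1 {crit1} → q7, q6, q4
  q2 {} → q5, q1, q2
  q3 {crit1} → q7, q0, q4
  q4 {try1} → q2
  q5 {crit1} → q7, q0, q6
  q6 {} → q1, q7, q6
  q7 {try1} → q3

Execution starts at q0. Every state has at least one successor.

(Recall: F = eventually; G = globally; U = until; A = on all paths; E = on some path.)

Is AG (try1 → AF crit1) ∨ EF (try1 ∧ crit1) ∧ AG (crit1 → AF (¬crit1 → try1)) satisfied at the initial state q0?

No

States satisfying try1 → AF crit1: {q0, q1, q2, q3, q5, q6, q7}.
States satisfying AG (try1 → AF crit1): ∅.
States satisfying try1 ∧ crit1: ∅.
States satisfying EF (try1 ∧ crit1): ∅.
States satisfying crit1 → AF (¬crit1 → try1): {q0, q1, q2, q3, q4, q5, q6, q7}.
States satisfying AG (crit1 → AF (¬crit1 → try1)): {q0, q1, q2, q3, q4, q5, q6, q7}.
States satisfying AG (try1 → AF crit1) ∨ EF (try1 ∧ crit1) ∧ AG (crit1 → AF (¬crit1 → try1)): ∅.
q0 ∉ Sat(AG (try1 → AF crit1) ∨ EF (try1 ∧ crit1) ∧ AG (crit1 → AF (¬crit1 → try1))).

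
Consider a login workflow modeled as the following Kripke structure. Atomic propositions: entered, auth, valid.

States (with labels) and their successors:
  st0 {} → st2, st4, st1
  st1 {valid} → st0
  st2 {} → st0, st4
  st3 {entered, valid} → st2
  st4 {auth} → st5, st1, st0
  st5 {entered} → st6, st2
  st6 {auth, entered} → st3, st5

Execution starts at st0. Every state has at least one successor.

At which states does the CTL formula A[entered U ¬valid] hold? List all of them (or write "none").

States satisfying entered: {st3, st5, st6}.
States satisfying ¬valid: {st0, st2, st4, st5, st6}.
States satisfying A[entered U ¬valid]: {st0, st2, st3, st4, st5, st6}.

{st0, st2, st3, st4, st5, st6}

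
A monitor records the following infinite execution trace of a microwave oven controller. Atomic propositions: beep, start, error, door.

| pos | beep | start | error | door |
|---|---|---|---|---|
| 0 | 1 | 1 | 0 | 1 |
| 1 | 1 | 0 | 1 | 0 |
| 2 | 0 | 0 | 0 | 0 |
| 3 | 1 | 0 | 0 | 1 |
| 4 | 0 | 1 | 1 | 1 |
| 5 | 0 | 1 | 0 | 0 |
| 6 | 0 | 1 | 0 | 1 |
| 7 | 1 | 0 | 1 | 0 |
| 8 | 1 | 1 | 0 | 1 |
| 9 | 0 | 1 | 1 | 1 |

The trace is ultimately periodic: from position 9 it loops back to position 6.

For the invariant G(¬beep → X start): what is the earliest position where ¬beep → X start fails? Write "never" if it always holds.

Check ¬beep → X start at each position in order: 0 ✓, 1 ✓.
At position 2 the labels are {} and the next position 3 has {beep, door}, so ¬beep → X start is false there. This is the first violation.

2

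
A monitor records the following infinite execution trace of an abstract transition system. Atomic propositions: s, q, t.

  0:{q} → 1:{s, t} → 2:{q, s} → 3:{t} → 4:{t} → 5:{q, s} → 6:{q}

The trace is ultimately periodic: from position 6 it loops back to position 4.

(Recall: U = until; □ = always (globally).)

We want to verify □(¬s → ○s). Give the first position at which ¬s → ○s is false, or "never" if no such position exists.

3

Check ¬s → ○s at each position in order: 0 ✓, 1 ✓, 2 ✓.
At position 3 the labels are {t} and the next position 4 has {t}, so ¬s → ○s is false there. This is the first violation.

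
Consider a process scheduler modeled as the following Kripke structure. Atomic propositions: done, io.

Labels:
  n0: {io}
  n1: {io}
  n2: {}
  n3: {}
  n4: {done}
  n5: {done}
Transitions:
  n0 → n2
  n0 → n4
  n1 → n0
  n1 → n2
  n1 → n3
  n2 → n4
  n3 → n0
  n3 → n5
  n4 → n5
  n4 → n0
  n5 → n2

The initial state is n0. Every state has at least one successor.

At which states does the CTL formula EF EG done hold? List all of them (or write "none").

none

States satisfying EG done: ∅.
States satisfying EF EG done: ∅.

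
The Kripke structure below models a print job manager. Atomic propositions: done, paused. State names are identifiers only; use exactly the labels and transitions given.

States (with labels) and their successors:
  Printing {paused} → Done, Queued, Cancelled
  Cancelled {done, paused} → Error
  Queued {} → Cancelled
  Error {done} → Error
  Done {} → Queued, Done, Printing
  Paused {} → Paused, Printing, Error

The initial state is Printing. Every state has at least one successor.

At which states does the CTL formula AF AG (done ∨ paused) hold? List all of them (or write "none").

States satisfying AG (done ∨ paused): {Cancelled, Error}.
States satisfying AF AG (done ∨ paused): {Cancelled, Queued, Error}.

{Cancelled, Queued, Error}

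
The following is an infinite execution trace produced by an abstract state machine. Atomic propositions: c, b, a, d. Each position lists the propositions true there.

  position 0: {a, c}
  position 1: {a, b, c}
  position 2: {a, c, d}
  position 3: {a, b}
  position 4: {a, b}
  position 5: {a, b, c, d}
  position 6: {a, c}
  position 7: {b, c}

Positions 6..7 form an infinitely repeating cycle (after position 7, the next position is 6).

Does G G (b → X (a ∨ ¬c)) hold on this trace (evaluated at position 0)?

G (b → X (a ∨ ¬c)) holds at every position 0..7, and those are all positions ever visited, so G G (b → X (a ∨ ¬c)) holds.

Satisfied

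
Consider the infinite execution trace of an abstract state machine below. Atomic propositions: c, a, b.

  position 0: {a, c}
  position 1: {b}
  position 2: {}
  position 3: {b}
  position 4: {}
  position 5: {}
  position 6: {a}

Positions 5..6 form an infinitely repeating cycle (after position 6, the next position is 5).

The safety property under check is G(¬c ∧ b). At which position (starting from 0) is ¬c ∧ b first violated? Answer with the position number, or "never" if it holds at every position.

At position 0 the labels are {a, c}, so ¬c ∧ b is false there. This is the first violation.

0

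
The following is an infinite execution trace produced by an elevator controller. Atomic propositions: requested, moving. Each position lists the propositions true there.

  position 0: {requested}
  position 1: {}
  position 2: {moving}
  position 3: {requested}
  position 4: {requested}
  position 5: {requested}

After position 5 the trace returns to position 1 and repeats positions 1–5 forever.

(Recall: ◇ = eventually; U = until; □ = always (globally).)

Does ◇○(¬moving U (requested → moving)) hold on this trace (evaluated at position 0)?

Yes

○(¬moving U (requested → moving)) holds at position 0, which is reachable from 0, so ◇○(¬moving U (requested → moving)) holds.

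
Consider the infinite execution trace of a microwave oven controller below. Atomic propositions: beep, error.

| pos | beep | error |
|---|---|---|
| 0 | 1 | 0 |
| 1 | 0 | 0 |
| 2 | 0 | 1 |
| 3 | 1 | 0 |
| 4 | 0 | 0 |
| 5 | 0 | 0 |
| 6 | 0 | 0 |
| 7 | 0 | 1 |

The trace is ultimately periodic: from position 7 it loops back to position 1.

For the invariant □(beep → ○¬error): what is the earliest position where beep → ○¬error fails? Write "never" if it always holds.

beep → ○¬error holds at every position 0..7, and those are all the positions the trace ever visits, so the invariant □(beep → ○¬error) is never violated.

never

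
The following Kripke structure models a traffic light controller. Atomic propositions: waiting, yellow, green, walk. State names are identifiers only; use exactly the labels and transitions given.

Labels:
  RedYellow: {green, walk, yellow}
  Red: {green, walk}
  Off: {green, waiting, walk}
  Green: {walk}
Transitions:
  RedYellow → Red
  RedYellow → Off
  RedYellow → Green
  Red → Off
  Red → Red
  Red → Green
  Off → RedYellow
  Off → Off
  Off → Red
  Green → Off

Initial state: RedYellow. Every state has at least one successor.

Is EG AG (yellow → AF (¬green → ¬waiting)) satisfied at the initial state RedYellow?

Holds

States satisfying AG (yellow → AF (¬green → ¬waiting)): {RedYellow, Red, Off, Green}.
States satisfying EG AG (yellow → AF (¬green → ¬waiting)): {RedYellow, Red, Off, Green}.
RedYellow ∈ Sat(EG AG (yellow → AF (¬green → ¬waiting))).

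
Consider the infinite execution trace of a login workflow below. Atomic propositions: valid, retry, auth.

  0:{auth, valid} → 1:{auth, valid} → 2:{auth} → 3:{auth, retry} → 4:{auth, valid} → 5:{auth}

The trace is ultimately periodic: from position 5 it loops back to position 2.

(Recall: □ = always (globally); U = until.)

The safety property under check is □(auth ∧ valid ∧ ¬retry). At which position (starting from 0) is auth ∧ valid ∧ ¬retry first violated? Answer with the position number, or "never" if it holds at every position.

Check auth ∧ valid ∧ ¬retry at each position in order: 0 ✓, 1 ✓.
At position 2 the labels are {auth}, so auth ∧ valid ∧ ¬retry is false there. This is the first violation.

2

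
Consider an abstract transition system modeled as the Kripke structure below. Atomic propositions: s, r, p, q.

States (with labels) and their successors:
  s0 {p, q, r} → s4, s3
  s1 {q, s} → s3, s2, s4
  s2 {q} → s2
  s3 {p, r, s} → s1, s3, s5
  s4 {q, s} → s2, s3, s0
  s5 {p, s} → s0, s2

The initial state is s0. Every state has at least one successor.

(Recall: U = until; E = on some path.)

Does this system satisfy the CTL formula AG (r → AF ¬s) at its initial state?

States satisfying r → AF ¬s: {s0, s1, s2, s4, s5}.
States satisfying AG (r → AF ¬s): {s2}.
s3 is reachable from s0 and violates r → AF ¬s, so AG fails at s0.
s0 ∉ Sat(AG (r → AF ¬s)).

Does not hold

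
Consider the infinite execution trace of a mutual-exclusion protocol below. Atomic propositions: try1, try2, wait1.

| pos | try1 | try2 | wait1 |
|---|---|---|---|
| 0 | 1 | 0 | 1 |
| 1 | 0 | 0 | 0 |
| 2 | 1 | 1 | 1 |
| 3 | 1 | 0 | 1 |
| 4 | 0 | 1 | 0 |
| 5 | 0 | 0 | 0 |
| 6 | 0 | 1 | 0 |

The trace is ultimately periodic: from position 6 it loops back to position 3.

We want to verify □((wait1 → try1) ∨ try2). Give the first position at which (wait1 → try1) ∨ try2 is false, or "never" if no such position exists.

(wait1 → try1) ∨ try2 holds at every position 0..6, and those are all the positions the trace ever visits, so the invariant □((wait1 → try1) ∨ try2) is never violated.

never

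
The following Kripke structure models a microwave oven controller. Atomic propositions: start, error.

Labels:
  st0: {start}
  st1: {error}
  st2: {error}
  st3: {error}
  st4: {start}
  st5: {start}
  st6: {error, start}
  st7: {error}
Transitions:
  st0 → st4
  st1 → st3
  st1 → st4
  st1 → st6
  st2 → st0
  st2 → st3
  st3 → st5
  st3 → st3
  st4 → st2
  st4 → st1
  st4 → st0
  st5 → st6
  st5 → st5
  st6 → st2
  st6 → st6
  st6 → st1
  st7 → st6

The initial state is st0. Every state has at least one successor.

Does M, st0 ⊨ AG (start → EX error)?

No

States satisfying start → EX error: {st1, st2, st3, st4, st5, st6, st7}.
States satisfying AG (start → EX error): ∅.
st0 is reachable from st0 and violates start → EX error, so AG fails at st0.
st0 ∉ Sat(AG (start → EX error)).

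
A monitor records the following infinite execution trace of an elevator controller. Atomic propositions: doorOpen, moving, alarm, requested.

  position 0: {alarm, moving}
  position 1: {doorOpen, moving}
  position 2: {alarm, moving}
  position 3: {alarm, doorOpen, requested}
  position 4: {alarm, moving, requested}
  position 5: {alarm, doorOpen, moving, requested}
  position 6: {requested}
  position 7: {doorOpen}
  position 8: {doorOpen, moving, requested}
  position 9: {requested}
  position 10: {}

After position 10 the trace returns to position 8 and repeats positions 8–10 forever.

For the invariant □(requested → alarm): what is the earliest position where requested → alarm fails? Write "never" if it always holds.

6

Check requested → alarm at each position in order: 0 ✓, 1 ✓, 2 ✓, 3 ✓, 4 ✓, 5 ✓.
At position 6 the labels are {requested}, so requested → alarm is false there. This is the first violation.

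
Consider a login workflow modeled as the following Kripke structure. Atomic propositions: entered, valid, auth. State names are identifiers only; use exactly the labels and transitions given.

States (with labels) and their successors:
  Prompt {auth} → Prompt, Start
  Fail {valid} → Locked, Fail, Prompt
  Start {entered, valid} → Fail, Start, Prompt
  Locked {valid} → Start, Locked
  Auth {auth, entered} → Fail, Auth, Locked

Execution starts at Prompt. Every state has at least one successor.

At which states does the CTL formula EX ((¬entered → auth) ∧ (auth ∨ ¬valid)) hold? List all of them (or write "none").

States satisfying (¬entered → auth) ∧ (auth ∨ ¬valid): {Prompt, Auth}.
States satisfying EX ((¬entered → auth) ∧ (auth ∨ ¬valid)): {Prompt, Fail, Start, Auth}.

{Prompt, Fail, Start, Auth}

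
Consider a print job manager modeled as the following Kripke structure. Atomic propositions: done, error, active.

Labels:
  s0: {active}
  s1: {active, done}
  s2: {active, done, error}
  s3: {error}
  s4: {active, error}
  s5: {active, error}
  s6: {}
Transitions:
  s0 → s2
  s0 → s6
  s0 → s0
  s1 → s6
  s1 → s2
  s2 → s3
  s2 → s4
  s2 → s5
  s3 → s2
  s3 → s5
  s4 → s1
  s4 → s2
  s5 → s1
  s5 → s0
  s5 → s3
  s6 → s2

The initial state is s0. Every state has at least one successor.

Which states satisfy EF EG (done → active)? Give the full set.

{s0, s1, s2, s3, s4, s5, s6}

States satisfying EG (done → active): {s0, s1, s2, s3, s4, s5, s6}.
States satisfying EF EG (done → active): {s0, s1, s2, s3, s4, s5, s6}.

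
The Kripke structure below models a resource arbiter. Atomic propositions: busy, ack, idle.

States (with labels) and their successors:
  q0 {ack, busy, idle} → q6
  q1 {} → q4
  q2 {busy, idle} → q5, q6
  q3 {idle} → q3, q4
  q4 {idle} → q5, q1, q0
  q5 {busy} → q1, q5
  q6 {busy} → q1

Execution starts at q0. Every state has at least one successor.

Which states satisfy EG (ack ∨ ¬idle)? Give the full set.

States satisfying ack ∨ ¬idle: {q0, q1, q5, q6}.
States satisfying EG (ack ∨ ¬idle): {q5}.

{q5}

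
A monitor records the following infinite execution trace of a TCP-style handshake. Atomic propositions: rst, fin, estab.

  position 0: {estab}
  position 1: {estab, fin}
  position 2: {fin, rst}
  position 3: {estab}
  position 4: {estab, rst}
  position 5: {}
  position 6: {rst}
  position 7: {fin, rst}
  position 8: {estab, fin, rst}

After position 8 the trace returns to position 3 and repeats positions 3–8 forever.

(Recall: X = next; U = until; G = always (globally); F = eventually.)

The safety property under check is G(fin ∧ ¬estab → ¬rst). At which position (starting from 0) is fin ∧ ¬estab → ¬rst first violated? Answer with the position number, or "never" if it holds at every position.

2

Check fin ∧ ¬estab → ¬rst at each position in order: 0 ✓, 1 ✓.
At position 2 the labels are {fin, rst}, so fin ∧ ¬estab → ¬rst is false there. This is the first violation.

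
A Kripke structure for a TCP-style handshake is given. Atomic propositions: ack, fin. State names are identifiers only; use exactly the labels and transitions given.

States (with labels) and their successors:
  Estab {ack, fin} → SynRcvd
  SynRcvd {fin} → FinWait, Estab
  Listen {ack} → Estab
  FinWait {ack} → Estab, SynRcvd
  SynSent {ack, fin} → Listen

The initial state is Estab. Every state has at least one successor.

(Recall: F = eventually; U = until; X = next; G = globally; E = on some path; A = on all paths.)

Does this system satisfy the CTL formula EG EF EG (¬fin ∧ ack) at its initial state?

Does not hold

States satisfying EF EG (¬fin ∧ ack): ∅.
States satisfying EG EF EG (¬fin ∧ ack): ∅.
No suitable path/successor from Estab witnesses the formula.
Estab ∉ Sat(EG EF EG (¬fin ∧ ack)).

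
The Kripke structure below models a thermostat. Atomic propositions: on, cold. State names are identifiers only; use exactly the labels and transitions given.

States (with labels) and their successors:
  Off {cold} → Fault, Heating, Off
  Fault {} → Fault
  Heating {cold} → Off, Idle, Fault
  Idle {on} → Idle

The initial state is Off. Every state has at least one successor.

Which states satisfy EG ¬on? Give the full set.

States satisfying ¬on: {Off, Fault, Heating}.
States satisfying EG ¬on: {Off, Fault, Heating}.

{Off, Fault, Heating}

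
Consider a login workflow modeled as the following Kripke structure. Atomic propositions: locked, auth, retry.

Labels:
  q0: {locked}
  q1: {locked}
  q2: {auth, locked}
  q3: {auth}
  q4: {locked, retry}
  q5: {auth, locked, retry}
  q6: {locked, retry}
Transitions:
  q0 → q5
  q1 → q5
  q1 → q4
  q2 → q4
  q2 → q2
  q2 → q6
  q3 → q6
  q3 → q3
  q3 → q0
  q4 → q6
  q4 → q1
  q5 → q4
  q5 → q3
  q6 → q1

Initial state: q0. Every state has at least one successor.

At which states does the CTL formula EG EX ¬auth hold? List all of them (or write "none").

{q1, q2, q3, q4, q5, q6}

States satisfying EX ¬auth: {q1, q2, q3, q4, q5, q6}.
States satisfying EG EX ¬auth: {q1, q2, q3, q4, q5, q6}.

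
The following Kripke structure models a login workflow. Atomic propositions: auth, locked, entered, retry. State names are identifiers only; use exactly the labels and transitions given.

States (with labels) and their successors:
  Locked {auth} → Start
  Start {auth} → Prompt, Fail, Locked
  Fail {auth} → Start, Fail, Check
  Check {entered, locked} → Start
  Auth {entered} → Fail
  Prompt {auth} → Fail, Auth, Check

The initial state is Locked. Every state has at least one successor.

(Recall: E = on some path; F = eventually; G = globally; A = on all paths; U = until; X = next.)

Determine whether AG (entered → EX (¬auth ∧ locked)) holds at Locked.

States satisfying entered → EX (¬auth ∧ locked): {Locked, Start, Fail, Prompt}.
States satisfying AG (entered → EX (¬auth ∧ locked)): ∅.
Auth is reachable from Locked and violates entered → EX (¬auth ∧ locked), so AG fails at Locked.
Locked ∉ Sat(AG (entered → EX (¬auth ∧ locked))).

Violated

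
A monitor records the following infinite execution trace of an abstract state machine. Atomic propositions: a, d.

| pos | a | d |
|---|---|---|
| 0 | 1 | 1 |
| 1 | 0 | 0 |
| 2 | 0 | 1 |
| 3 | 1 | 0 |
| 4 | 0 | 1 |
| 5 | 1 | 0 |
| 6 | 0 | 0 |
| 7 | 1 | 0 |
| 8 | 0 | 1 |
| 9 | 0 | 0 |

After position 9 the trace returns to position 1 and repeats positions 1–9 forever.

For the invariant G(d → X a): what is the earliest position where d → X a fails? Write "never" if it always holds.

0

At position 0 the labels are {a, d} and the next position 1 has {}, so d → X a is false there. This is the first violation.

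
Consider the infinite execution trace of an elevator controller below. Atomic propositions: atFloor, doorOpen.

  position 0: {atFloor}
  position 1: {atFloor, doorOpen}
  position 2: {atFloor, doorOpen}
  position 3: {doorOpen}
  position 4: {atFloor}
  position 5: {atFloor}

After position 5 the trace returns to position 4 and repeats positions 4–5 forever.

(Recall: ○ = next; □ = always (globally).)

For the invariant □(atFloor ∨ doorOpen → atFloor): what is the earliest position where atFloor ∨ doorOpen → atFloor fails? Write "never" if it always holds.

Check atFloor ∨ doorOpen → atFloor at each position in order: 0 ✓, 1 ✓, 2 ✓.
At position 3 the labels are {doorOpen}, so atFloor ∨ doorOpen → atFloor is false there. This is the first violation.

3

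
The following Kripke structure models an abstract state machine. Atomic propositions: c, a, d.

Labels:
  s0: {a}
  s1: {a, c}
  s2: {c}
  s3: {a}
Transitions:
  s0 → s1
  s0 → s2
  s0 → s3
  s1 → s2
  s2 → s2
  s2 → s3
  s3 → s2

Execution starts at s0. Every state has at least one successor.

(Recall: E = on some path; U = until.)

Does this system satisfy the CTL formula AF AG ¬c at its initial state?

States satisfying AG ¬c: ∅.
States satisfying AF AG ¬c: ∅.
There is a path from s0 along which AG ¬c never holds.
s0 ∉ Sat(AF AG ¬c).

No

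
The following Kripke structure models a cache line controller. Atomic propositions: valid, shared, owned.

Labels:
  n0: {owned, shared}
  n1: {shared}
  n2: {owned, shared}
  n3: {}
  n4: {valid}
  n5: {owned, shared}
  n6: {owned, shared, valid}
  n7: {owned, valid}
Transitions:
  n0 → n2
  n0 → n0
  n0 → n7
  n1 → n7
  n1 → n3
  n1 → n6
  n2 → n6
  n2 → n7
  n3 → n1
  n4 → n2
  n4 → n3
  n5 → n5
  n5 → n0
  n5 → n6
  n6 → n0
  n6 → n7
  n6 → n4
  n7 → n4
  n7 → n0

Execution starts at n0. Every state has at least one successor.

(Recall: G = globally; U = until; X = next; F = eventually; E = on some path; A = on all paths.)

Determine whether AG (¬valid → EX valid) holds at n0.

Does not hold

States satisfying ¬valid → EX valid: {n0, n1, n2, n4, n5, n6, n7}.
States satisfying AG (¬valid → EX valid): ∅.
n3 is reachable from n0 and violates ¬valid → EX valid, so AG fails at n0.
n0 ∉ Sat(AG (¬valid → EX valid)).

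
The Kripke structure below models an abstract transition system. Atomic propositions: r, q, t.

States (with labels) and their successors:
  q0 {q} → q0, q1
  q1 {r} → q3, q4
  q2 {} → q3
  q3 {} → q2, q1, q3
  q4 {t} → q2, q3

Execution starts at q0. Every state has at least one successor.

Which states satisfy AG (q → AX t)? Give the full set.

{q1, q2, q3, q4}

States satisfying q → AX t: {q1, q2, q3, q4}.
States satisfying AG (q → AX t): {q1, q2, q3, q4}.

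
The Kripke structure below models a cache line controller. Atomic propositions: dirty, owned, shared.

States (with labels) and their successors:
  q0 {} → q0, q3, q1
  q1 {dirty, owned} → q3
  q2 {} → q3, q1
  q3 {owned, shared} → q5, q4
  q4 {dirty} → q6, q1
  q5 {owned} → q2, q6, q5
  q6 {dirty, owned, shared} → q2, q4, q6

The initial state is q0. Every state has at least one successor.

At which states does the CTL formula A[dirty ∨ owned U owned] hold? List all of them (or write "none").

States satisfying dirty ∨ owned: {q1, q3, q4, q5, q6}.
States satisfying owned: {q1, q3, q5, q6}.
States satisfying A[dirty ∨ owned U owned]: {q1, q3, q4, q5, q6}.

{q1, q3, q4, q5, q6}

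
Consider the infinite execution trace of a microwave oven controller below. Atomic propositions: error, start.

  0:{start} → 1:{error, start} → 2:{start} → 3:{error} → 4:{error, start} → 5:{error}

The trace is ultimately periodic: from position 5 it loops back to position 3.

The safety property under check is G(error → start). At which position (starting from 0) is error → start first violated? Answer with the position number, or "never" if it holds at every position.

Check error → start at each position in order: 0 ✓, 1 ✓, 2 ✓.
At position 3 the labels are {error}, so error → start is false there. This is the first violation.

3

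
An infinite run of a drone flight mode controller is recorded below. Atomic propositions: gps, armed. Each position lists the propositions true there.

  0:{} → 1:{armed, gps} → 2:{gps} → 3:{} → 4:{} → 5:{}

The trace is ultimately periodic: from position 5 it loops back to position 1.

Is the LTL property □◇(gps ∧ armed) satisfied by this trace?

◇(gps ∧ armed) holds at every position 0..5, and those are all positions ever visited, so □◇(gps ∧ armed) holds.

Satisfied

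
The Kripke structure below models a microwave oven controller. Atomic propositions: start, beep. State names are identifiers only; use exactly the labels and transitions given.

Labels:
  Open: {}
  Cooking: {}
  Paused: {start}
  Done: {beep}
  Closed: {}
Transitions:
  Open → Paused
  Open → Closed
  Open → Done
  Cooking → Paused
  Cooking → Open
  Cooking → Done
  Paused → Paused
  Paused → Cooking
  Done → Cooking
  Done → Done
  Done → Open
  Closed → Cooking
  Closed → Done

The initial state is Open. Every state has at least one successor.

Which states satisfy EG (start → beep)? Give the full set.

{Open, Cooking, Done, Closed}

States satisfying start → beep: {Open, Cooking, Done, Closed}.
States satisfying EG (start → beep): {Open, Cooking, Done, Closed}.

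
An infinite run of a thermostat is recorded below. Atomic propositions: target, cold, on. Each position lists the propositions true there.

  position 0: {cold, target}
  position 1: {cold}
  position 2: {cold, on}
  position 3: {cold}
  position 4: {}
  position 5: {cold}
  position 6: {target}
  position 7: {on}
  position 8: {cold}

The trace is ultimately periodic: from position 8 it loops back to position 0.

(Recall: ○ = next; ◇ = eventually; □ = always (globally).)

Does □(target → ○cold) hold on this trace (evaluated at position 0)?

target → ○cold must hold at every position from 0 onward. It fails at position 6, so □(target → ○cold) is false.
Positions where target holds: 0, 6.
Check ○cold at each: 0→ok, 6→fails.

Does not hold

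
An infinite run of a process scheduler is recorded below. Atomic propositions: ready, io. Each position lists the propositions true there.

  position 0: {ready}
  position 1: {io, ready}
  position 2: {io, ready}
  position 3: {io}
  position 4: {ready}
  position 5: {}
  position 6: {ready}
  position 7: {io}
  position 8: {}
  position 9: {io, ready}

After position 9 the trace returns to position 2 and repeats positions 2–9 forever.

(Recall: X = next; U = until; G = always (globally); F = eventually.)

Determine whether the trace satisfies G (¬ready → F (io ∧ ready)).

Yes

¬ready → F (io ∧ ready) holds at every position 0..9, and those are all positions ever visited, so G (¬ready → F (io ∧ ready)) holds.
Positions where ¬ready holds: 3, 5, 7, 8.
Check F (io ∧ ready) at each: 3→ok, 5→ok, 7→ok, 8→ok.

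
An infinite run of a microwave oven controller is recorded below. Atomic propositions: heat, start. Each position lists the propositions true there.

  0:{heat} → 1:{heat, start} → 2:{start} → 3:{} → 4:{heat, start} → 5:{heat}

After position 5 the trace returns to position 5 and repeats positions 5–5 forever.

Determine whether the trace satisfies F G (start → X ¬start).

G (start → X ¬start) holds at position 2, which is reachable from 0, so F G (start → X ¬start) holds.

Holds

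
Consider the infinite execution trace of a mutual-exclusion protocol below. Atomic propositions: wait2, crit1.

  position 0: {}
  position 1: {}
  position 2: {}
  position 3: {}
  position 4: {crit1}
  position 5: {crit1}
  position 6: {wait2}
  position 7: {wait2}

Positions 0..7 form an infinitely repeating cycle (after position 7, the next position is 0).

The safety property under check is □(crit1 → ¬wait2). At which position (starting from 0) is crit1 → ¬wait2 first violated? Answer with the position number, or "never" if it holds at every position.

crit1 → ¬wait2 holds at every position 0..7, and those are all the positions the trace ever visits, so the invariant □(crit1 → ¬wait2) is never violated.

never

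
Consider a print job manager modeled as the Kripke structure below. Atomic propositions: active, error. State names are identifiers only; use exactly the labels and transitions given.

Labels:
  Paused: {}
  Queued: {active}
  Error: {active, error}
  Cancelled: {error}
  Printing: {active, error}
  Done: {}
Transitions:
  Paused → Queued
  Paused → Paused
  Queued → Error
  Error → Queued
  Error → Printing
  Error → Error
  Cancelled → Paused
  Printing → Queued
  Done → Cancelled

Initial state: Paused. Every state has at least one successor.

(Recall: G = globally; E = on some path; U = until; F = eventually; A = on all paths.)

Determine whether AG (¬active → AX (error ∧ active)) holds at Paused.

States satisfying ¬active → AX (error ∧ active): {Queued, Error, Printing}.
States satisfying AG (¬active → AX (error ∧ active)): {Queued, Error, Printing}.
Paused is reachable from Paused and violates ¬active → AX (error ∧ active), so AG fails at Paused.
Paused ∉ Sat(AG (¬active → AX (error ∧ active))).

Violated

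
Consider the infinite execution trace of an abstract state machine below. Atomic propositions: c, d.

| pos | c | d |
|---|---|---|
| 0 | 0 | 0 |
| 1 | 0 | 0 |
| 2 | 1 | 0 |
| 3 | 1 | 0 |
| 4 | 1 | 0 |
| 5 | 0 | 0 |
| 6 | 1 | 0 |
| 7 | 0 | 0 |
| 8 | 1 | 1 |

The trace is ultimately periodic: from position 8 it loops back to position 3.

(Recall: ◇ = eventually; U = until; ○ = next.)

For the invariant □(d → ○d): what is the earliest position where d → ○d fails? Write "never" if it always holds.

Check d → ○d at each position in order: 0 ✓, 1 ✓, 2 ✓, 3 ✓, 4 ✓, 5 ✓, 6 ✓, 7 ✓.
At position 8 the labels are {c, d} and the next position 3 has {c}, so d → ○d is false there. This is the first violation.

8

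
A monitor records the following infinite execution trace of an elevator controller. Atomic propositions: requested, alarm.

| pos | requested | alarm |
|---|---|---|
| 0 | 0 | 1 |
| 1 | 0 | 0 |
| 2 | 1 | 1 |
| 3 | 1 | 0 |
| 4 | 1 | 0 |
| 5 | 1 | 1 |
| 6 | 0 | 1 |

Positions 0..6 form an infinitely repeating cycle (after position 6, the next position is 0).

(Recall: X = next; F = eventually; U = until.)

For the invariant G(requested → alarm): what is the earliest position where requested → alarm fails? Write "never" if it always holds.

3

Check requested → alarm at each position in order: 0 ✓, 1 ✓, 2 ✓.
At position 3 the labels are {requested}, so requested → alarm is false there. This is the first violation.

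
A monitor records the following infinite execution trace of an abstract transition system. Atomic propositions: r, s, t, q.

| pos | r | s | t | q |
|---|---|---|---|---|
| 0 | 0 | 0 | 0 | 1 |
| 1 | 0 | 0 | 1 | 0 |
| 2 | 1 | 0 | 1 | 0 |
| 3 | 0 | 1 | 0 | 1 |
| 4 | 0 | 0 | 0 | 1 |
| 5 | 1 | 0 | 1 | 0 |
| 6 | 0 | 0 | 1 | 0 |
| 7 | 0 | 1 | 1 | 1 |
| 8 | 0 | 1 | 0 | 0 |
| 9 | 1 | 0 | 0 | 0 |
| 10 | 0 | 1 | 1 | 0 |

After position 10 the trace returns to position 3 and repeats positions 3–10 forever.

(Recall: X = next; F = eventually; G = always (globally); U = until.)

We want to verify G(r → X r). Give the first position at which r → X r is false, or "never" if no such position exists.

2

Check r → X r at each position in order: 0 ✓, 1 ✓.
At position 2 the labels are {r, t} and the next position 3 has {q, s}, so r → X r is false there. This is the first violation.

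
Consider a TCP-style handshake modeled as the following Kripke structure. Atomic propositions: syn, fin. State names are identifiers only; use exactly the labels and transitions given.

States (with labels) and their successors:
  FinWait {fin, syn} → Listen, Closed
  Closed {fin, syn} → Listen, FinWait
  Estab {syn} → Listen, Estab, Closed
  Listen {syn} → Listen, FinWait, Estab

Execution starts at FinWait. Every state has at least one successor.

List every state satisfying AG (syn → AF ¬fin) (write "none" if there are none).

none

States satisfying syn → AF ¬fin: {Estab, Listen}.
States satisfying AG (syn → AF ¬fin): ∅.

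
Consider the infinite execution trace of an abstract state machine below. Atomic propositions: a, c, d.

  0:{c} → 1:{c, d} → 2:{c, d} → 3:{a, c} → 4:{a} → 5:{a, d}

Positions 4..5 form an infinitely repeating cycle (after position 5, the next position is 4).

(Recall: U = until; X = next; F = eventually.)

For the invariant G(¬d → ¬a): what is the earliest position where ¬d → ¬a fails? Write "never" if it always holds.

3

Check ¬d → ¬a at each position in order: 0 ✓, 1 ✓, 2 ✓.
At position 3 the labels are {a, c}, so ¬d → ¬a is false there. This is the first violation.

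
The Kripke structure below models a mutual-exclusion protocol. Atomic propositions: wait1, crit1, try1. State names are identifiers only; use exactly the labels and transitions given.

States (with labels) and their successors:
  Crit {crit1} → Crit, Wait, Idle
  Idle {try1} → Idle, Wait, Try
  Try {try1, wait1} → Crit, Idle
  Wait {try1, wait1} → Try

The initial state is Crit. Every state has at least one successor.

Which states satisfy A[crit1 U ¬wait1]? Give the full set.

States satisfying crit1: {Crit}.
States satisfying ¬wait1: {Crit, Idle}.
States satisfying A[crit1 U ¬wait1]: {Crit, Idle}.

{Crit, Idle}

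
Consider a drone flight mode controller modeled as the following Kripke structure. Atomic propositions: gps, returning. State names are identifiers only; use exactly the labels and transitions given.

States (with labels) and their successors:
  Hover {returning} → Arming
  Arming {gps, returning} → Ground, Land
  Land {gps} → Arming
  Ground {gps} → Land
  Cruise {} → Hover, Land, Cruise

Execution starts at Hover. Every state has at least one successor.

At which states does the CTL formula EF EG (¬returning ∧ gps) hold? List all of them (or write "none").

none

States satisfying EG (¬returning ∧ gps): ∅.
States satisfying EF EG (¬returning ∧ gps): ∅.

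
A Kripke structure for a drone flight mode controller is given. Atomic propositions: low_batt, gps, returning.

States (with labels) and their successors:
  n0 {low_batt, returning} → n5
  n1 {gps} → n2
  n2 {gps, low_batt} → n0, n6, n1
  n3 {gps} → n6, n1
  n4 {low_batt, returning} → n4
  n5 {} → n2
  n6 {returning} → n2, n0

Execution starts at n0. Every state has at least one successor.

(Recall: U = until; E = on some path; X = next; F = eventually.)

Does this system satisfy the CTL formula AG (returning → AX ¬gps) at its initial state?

States satisfying returning → AX ¬gps: {n0, n1, n2, n3, n4, n5}.
States satisfying AG (returning → AX ¬gps): {n4}.
n6 is reachable from n0 and violates returning → AX ¬gps, so AG fails at n0.
n0 ∉ Sat(AG (returning → AX ¬gps)).

No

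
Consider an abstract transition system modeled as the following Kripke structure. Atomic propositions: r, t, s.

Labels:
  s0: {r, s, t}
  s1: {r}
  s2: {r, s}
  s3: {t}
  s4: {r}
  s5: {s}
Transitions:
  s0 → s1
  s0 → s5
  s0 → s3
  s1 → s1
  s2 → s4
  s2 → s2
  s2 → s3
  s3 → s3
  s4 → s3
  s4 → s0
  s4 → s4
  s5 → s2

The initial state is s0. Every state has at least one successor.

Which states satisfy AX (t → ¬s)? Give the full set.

{s0, s1, s2, s3, s5}

States satisfying t → ¬s: {s1, s2, s3, s4, s5}.
States satisfying AX (t → ¬s): {s0, s1, s2, s3, s5}.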